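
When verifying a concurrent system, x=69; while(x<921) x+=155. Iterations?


Step 1: x goes from 69 toward 921 by 155; the body runs while x<921, so iterations = ceil((bound-start)/step)
Step 2: Distance=852
Step 3: ceil(852/155)=6

6


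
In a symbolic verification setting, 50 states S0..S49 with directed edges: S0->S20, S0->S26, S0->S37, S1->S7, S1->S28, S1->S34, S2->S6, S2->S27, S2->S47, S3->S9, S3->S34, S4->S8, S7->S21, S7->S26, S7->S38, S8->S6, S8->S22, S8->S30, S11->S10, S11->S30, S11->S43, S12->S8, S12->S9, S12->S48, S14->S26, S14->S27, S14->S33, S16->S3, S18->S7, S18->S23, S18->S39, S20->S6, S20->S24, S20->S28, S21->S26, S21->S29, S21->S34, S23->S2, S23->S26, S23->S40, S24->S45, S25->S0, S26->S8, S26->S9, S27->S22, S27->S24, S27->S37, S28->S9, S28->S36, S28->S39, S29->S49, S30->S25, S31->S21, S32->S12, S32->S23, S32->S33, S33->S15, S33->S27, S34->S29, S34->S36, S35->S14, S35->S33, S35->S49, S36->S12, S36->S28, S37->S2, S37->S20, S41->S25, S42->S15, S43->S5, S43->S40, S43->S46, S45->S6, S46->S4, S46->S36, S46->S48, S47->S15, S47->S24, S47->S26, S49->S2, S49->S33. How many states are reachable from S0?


BFS from S0:
  layer 0: {S0}
  layer 1: {S20, S26, S37}
  layer 2: {S2, S6, S8, S9, S24, S28}
  layer 3: {S22, S27, S30, S36, S39, S45, S47}
  layer 4: {S12, S15, S25}
  layer 5: {S48}
Reachable set: {S0, S2, S6, S8, S9, S12, S15, S20, S22, S24, S25, S26, S27, S28, S30, S36, S37, S39, S45, S47, S48}
Count = 21

21


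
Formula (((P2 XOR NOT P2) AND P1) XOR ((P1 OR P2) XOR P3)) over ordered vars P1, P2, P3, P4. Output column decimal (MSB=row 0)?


Formula: (((P2 XOR NOT P2) AND P1) XOR ((P1 OR P2) XOR P3)) over P1, P2, P3, P4 (16 rows)
Evaluate each row (bits = P1,P2,P3,P4, MSB first):
  row 0 [0000]: (((0 XOR NOT 0) AND 0) XOR ((0 OR 0) XOR 0)) -> 0
  row 1 [0001]: (((0 XOR NOT 0) AND 0) XOR ((0 OR 0) XOR 0)) -> 0
  row 2 [0010]: (((0 XOR NOT 0) AND 0) XOR ((0 OR 0) XOR 1)) -> 1
  row 3 [0011]: (((0 XOR NOT 0) AND 0) XOR ((0 OR 0) XOR 1)) -> 1
  row 4 [0100]: (((1 XOR NOT 1) AND 0) XOR ((0 OR 1) XOR 0)) -> 1
  row 5 [0101]: (((1 XOR NOT 1) AND 0) XOR ((0 OR 1) XOR 0)) -> 1
  row 6 [0110]: (((1 XOR NOT 1) AND 0) XOR ((0 OR 1) XOR 1)) -> 0
  row 7 [0111]: (((1 XOR NOT 1) AND 0) XOR ((0 OR 1) XOR 1)) -> 0
  row 8 [1000]: (((0 XOR NOT 0) AND 1) XOR ((1 OR 0) XOR 0)) -> 0
  row 9 [1001]: (((0 XOR NOT 0) AND 1) XOR ((1 OR 0) XOR 0)) -> 0
  row 10 [1010]: (((0 XOR NOT 0) AND 1) XOR ((1 OR 0) XOR 1)) -> 1
  row 11 [1011]: (((0 XOR NOT 0) AND 1) XOR ((1 OR 0) XOR 1)) -> 1
  row 12 [1100]: (((1 XOR NOT 1) AND 1) XOR ((1 OR 1) XOR 0)) -> 0
  row 13 [1101]: (((1 XOR NOT 1) AND 1) XOR ((1 OR 1) XOR 0)) -> 0
  row 14 [1110]: (((1 XOR NOT 1) AND 1) XOR ((1 OR 1) XOR 1)) -> 1
  row 15 [1111]: (((1 XOR NOT 1) AND 1) XOR ((1 OR 1) XOR 1)) -> 1
Full result column, 4 rows per line (P1,P2 fixed per line; P3,P4 runs 00..11 left to right):
  rows 0-3 [P1,P2=00]: 0011  = hex 3
  rows 4-7 [P1,P2=01]: 1100  = hex C
  rows 8-11 [P1,P2=10]: 0011  = hex 3
  rows 12-15 [P1,P2=11]: 0011  = hex 3
Output column (row 0 .. row 15) = 0011110000110011
Output column grouped in 4s = 0011 1100 0011 0011 = 0x3C33
Convert to decimal digit by digit (value = value*16 + digit):
  3 -> 3
  3*16 + 12 (C) = 60
  60*16 + 3 = 963
  963*16 + 3 = 15411
Decimal = 15411

15411


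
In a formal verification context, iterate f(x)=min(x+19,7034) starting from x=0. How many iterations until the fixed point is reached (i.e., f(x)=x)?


Step 1: x=0, cap=7034, increment=19
Step 2: x grows by 19 each step until capped at 7034; fixed point is x=7034
Step 3: iterations = ceil(7034/19) = 371

371


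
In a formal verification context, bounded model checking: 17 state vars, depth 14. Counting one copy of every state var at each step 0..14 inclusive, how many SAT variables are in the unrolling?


BMC unrolls to depth k, creating one copy of each state var for steps 0..k.
Step count = 14 + 1 = 15 (steps 0 through 14)
Vars per step = 17
Total = 17 * 15 = 255

255


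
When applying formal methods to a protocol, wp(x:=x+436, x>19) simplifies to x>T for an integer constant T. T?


Formula: wp(x:=E, P) = P[E/x] (substitute E for x in postcondition)
Step 1: Postcondition: x>19
Step 2: Substitute x+436 for x: x+436>19
Step 3: Solve for x: x > 19-436 = -417

-417


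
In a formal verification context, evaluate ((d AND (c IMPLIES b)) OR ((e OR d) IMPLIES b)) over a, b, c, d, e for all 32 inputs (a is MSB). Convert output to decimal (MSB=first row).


Formula: ((d AND (c IMPLIES b)) OR ((e OR d) IMPLIES b)) over a, b, c, d, e (32 rows)
Evaluate each row (bits = a,b,c,d,e, MSB first):
  row 0 [00000]: ((0 AND (0 IMPLIES 0)) OR ((0 OR 0) IMPLIES 0)) -> 1
  row 1 [00001]: ((0 AND (0 IMPLIES 0)) OR ((1 OR 0) IMPLIES 0)) -> 0
  row 2 [00010]: ((1 AND (0 IMPLIES 0)) OR ((0 OR 1) IMPLIES 0)) -> 1
  row 3 [00011]: ((1 AND (0 IMPLIES 0)) OR ((1 OR 1) IMPLIES 0)) -> 1
  row 4 [00100]: ((0 AND (1 IMPLIES 0)) OR ((0 OR 0) IMPLIES 0)) -> 1
  row 5 [00101]: ((0 AND (1 IMPLIES 0)) OR ((1 OR 0) IMPLIES 0)) -> 0
  row 6 [00110]: ((1 AND (1 IMPLIES 0)) OR ((0 OR 1) IMPLIES 0)) -> 0
  row 7 [00111]: ((1 AND (1 IMPLIES 0)) OR ((1 OR 1) IMPLIES 0)) -> 0
  row 8 [01000]: ((0 AND (0 IMPLIES 1)) OR ((0 OR 0) IMPLIES 1)) -> 1
  row 9 [01001]: ((0 AND (0 IMPLIES 1)) OR ((1 OR 0) IMPLIES 1)) -> 1
  row 10 [01010]: ((1 AND (0 IMPLIES 1)) OR ((0 OR 1) IMPLIES 1)) -> 1
  row 11 [01011]: ((1 AND (0 IMPLIES 1)) OR ((1 OR 1) IMPLIES 1)) -> 1
  row 12 [01100]: ((0 AND (1 IMPLIES 1)) OR ((0 OR 0) IMPLIES 1)) -> 1
  row 13 [01101]: ((0 AND (1 IMPLIES 1)) OR ((1 OR 0) IMPLIES 1)) -> 1
  row 14 [01110]: ((1 AND (1 IMPLIES 1)) OR ((0 OR 1) IMPLIES 1)) -> 1
  row 15 [01111]: ((1 AND (1 IMPLIES 1)) OR ((1 OR 1) IMPLIES 1)) -> 1
  row 16 [10000]: ((0 AND (0 IMPLIES 0)) OR ((0 OR 0) IMPLIES 0)) -> 1
  row 17 [10001]: ((0 AND (0 IMPLIES 0)) OR ((1 OR 0) IMPLIES 0)) -> 0
  row 18 [10010]: ((1 AND (0 IMPLIES 0)) OR ((0 OR 1) IMPLIES 0)) -> 1
  row 19 [10011]: ((1 AND (0 IMPLIES 0)) OR ((1 OR 1) IMPLIES 0)) -> 1
  row 20 [10100]: ((0 AND (1 IMPLIES 0)) OR ((0 OR 0) IMPLIES 0)) -> 1
  row 21 [10101]: ((0 AND (1 IMPLIES 0)) OR ((1 OR 0) IMPLIES 0)) -> 0
  row 22 [10110]: ((1 AND (1 IMPLIES 0)) OR ((0 OR 1) IMPLIES 0)) -> 0
  row 23 [10111]: ((1 AND (1 IMPLIES 0)) OR ((1 OR 1) IMPLIES 0)) -> 0
  row 24 [11000]: ((0 AND (0 IMPLIES 1)) OR ((0 OR 0) IMPLIES 1)) -> 1
  row 25 [11001]: ((0 AND (0 IMPLIES 1)) OR ((1 OR 0) IMPLIES 1)) -> 1
  row 26 [11010]: ((1 AND (0 IMPLIES 1)) OR ((0 OR 1) IMPLIES 1)) -> 1
  row 27 [11011]: ((1 AND (0 IMPLIES 1)) OR ((1 OR 1) IMPLIES 1)) -> 1
  row 28 [11100]: ((0 AND (1 IMPLIES 1)) OR ((0 OR 0) IMPLIES 1)) -> 1
  row 29 [11101]: ((0 AND (1 IMPLIES 1)) OR ((1 OR 0) IMPLIES 1)) -> 1
  row 30 [11110]: ((1 AND (1 IMPLIES 1)) OR ((0 OR 1) IMPLIES 1)) -> 1
  row 31 [11111]: ((1 AND (1 IMPLIES 1)) OR ((1 OR 1) IMPLIES 1)) -> 1
Full result column, 4 rows per line (a,b,c fixed per line; d,e runs 00..11 left to right):
  rows 0-3 [a,b,c=000]: 1011  = hex B
  rows 4-7 [a,b,c=001]: 1000  = hex 8
  rows 8-11 [a,b,c=010]: 1111  = hex F
  rows 12-15 [a,b,c=011]: 1111  = hex F
  rows 16-19 [a,b,c=100]: 1011  = hex B
  rows 20-23 [a,b,c=101]: 1000  = hex 8
  rows 24-27 [a,b,c=110]: 1111  = hex F
  rows 28-31 [a,b,c=111]: 1111  = hex F
Output column (row 0 .. row 31) = 10111000111111111011100011111111
Output column grouped in 4s = 1011 1000 1111 1111 1011 1000 1111 1111 = 0xB8FFB8FF
Convert to decimal digit by digit (value = value*16 + digit):
  B -> 11
  11*16 + 8 = 184
  184*16 + 15 (F) = 2959
  2959*16 + 15 (F) = 47359
  47359*16 + 11 (B) = 757755
  757755*16 + 8 = 12124088
  12124088*16 + 15 (F) = 193985423
  193985423*16 + 15 (F) = 3103766783
Decimal = 3103766783

3103766783


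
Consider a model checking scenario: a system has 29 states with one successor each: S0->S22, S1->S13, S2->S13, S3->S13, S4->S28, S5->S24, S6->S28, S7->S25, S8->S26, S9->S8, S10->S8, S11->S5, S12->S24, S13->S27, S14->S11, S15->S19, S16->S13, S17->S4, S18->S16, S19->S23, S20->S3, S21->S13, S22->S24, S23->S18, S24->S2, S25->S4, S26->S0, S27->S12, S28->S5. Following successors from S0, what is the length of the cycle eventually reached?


Trace from S0 until a state repeats:
  S0 -> S22 -> S24 -> S2 -> S13 -> S27 -> S12 -> S24
S24 first seen at step 2, revisited at step 7.
Cycle length = 7 - 2 = 5

5


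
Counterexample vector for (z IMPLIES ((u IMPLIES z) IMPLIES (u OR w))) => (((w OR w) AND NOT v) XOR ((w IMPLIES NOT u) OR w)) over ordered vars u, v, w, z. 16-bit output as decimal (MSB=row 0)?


F1 = (z IMPLIES ((u IMPLIES z) IMPLIES (u OR w)))
F2 = (((w OR w) AND NOT v) XOR ((w IMPLIES NOT u) OR w))
Counterexample to F1=>F2 is where F1=1 and F2=0.
Evaluate each row (bits = u,v,w,z, MSB first):
  row 0 [0000]: F1=1 F2=1 -> F1&~F2 -> 0
  row 1 [0001]: F1=0 F2=1 -> F1&~F2 -> 0
  row 2 [0010]: F1=1 F2=0 -> F1&~F2 -> 1
  row 3 [0011]: F1=1 F2=0 -> F1&~F2 -> 1
  row 4 [0100]: F1=1 F2=1 -> F1&~F2 -> 0
  row 5 [0101]: F1=0 F2=1 -> F1&~F2 -> 0
  row 6 [0110]: F1=1 F2=1 -> F1&~F2 -> 0
  row 7 [0111]: F1=1 F2=1 -> F1&~F2 -> 0
  row 8 [1000]: F1=1 F2=1 -> F1&~F2 -> 0
  row 9 [1001]: F1=1 F2=1 -> F1&~F2 -> 0
  row 10 [1010]: F1=1 F2=0 -> F1&~F2 -> 1
  row 11 [1011]: F1=1 F2=0 -> F1&~F2 -> 1
  row 12 [1100]: F1=1 F2=1 -> F1&~F2 -> 0
  row 13 [1101]: F1=1 F2=1 -> F1&~F2 -> 0
  row 14 [1110]: F1=1 F2=1 -> F1&~F2 -> 0
  row 15 [1111]: F1=1 F2=1 -> F1&~F2 -> 0
Full result column, 4 rows per line (u,v fixed per line; w,z runs 00..11 left to right):
  rows 0-3 [u,v=00]: 0011  = hex 3
  rows 4-7 [u,v=01]: 0000  = hex 0
  rows 8-11 [u,v=10]: 0011  = hex 3
  rows 12-15 [u,v=11]: 0000  = hex 0
Counterexample vector (row 0 .. row 15) = 0011000000110000
Output column grouped in 4s = 0011 0000 0011 0000 = 0x3030
Convert to decimal digit by digit (value = value*16 + digit):
  3 -> 3
  3*16 + 0 = 48
  48*16 + 3 = 771
  771*16 + 0 = 12336
Decimal = 12336

12336


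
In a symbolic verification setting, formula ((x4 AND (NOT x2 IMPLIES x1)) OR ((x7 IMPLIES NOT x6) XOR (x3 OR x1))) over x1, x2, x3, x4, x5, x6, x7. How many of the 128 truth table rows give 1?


Formula: ((x4 AND (NOT x2 IMPLIES x1)) OR ((x7 IMPLIES NOT x6) XOR (x3 OR x1))) over 7 vars (128 rows)
Evaluate each row (x1, x2, x3, x4, x5, x6, x7 as bits, MSB first):
  row 0 [0000000]: ((0 AND (NOT 0 IMPLIES 0)) OR ((0 IMPLIES NOT 0) XOR (0 OR 0))) -> 1
  row 1 [0000001]: ((0 AND (NOT 0 IMPLIES 0)) OR ((1 IMPLIES NOT 0) XOR (0 OR 0))) -> 1
  row 2 [0000010]: ((0 AND (NOT 0 IMPLIES 0)) OR ((0 IMPLIES NOT 1) XOR (0 OR 0))) -> 1
  row 3 [0000011]: ((0 AND (NOT 0 IMPLIES 0)) OR ((1 IMPLIES NOT 1) XOR (0 OR 0))) -> 0
  row 4 [0000100]: ((0 AND (NOT 0 IMPLIES 0)) OR ((0 IMPLIES NOT 0) XOR (0 OR 0))) -> 1
  (every remaining row is evaluated the same way; all 128 results are listed next)
Full result column, 8 rows per line (x1,x2,x3,x4 fixed per line; x5,x6,x7 runs 000..111 left to right):
  rows 0-7 [x1,x2,x3,x4=0000]: 11101110  (ones: 6)
  rows 8-15 [x1,x2,x3,x4=0001]: 11101110  (ones: 6)
  rows 16-23 [x1,x2,x3,x4=0010]: 00010001  (ones: 2)
  rows 24-31 [x1,x2,x3,x4=0011]: 00010001  (ones: 2)
  rows 32-39 [x1,x2,x3,x4=0100]: 11101110  (ones: 6)
  rows 40-47 [x1,x2,x3,x4=0101]: 11111111  (ones: 8)
  rows 48-55 [x1,x2,x3,x4=0110]: 00010001  (ones: 2)
  rows 56-63 [x1,x2,x3,x4=0111]: 11111111  (ones: 8)
  rows 64-71 [x1,x2,x3,x4=1000]: 00010001  (ones: 2)
  rows 72-79 [x1,x2,x3,x4=1001]: 11111111  (ones: 8)
  rows 80-87 [x1,x2,x3,x4=1010]: 00010001  (ones: 2)
  rows 88-95 [x1,x2,x3,x4=1011]: 11111111  (ones: 8)
  rows 96-103 [x1,x2,x3,x4=1100]: 00010001  (ones: 2)
  rows 104-111 [x1,x2,x3,x4=1101]: 11111111  (ones: 8)
  rows 112-119 [x1,x2,x3,x4=1110]: 00010001  (ones: 2)
  rows 120-127 [x1,x2,x3,x4=1111]: 11111111  (ones: 8)
Count of 1-rows = 6+6+2+2+6+8+2+8+2+8+2+8+2+8+2+8 = 80

80


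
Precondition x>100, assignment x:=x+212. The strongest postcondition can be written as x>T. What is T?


Formula: sp(P, x:=E) = exists old_x. (x = E[old_x/x]) AND P[old_x/x] (old_x is the value of x before the assignment; eliminate old_x by solving x = E[old_x/x] for old_x)
Step 1: Precondition P: x>100, i.e. old_x > 100
Step 2: Assignment gives x = old_x + 212, so old_x = x - 212
Step 3: Substitute into P: x - 212 > 100
Step 4: Simplify: x > 100+212 = 312

312


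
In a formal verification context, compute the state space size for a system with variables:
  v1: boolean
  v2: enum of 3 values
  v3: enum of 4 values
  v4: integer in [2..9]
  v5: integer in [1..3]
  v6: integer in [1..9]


State space = product of domain sizes of all variables.
Domain sizes:
  v1 (boolean): 2
  v2 (enum of 3 values): 3
  v3 (enum of 4 values): 4
  v4 (integer in [2..9]): 8
  v5 (integer in [1..3]): 3
  v6 (integer in [1..9]): 9
Product = 2 * 3 * 4 * 8 * 3 * 9 = 5184

5184


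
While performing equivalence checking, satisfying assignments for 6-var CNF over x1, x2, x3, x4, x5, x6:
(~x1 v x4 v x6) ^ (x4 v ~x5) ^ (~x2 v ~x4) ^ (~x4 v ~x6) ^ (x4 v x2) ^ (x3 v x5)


CNF with 6 clauses over 6 vars (64 assignments).
An assignment satisfies CNF iff every clause has >=1 true literal.
Check each row (bits = x1,x2,x3,x4,x5,x6; clause T/F shown):
  row 0 [000000]: clauses=TTTTFF -> 0
  row 1 [000001]: clauses=TTTTFF -> 0
  row 2 [000010]: clauses=TFTTFT -> 0
  row 3 [000011]: clauses=TFTTFT -> 0
  row 4 [000100]: clauses=TTTTTF -> 0
  (every remaining row is evaluated the same way; all 64 results are listed next)
Full result column, 8 rows per line (x1,x2,x3 fixed per line; x4,x5,x6 runs 000..111 left to right):
  rows 0-7 [x1,x2,x3=000]: 00000010  (ones: 1)
  rows 8-15 [x1,x2,x3=001]: 00001010  (ones: 2)
  rows 16-23 [x1,x2,x3=010]: 00000000  (ones: 0)
  rows 24-31 [x1,x2,x3=011]: 11000000  (ones: 2)
  rows 32-39 [x1,x2,x3=100]: 00000010  (ones: 1)
  rows 40-47 [x1,x2,x3=101]: 00001010  (ones: 2)
  rows 48-55 [x1,x2,x3=110]: 00000000  (ones: 0)
  rows 56-63 [x1,x2,x3=111]: 01000000  (ones: 1)
Satisfying assignments = 1+2+0+2+1+2+0+1 = 9

9


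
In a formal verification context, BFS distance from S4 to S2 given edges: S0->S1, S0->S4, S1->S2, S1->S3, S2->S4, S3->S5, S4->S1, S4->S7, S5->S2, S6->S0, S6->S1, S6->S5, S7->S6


BFS layer-by-layer from S4:
  dist 0: {S4}
  dist 1: {S1, S7}
  dist 2: {S2, S3, S6}
  -> S2 reached at distance 2
Shortest path length = 2

2


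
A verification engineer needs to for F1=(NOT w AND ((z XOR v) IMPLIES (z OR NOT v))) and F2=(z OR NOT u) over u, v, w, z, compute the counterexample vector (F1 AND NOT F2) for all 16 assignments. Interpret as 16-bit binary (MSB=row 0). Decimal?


F1 = (NOT w AND ((z XOR v) IMPLIES (z OR NOT v)))
F2 = (z OR NOT u)
Counterexample to F1=>F2 is where F1=1 and F2=0.
Evaluate each row (bits = u,v,w,z, MSB first):
  row 0 [0000]: F1=1 F2=1 -> F1&~F2 -> 0
  row 1 [0001]: F1=1 F2=1 -> F1&~F2 -> 0
  row 2 [0010]: F1=0 F2=1 -> F1&~F2 -> 0
  row 3 [0011]: F1=0 F2=1 -> F1&~F2 -> 0
  row 4 [0100]: F1=0 F2=1 -> F1&~F2 -> 0
  row 5 [0101]: F1=1 F2=1 -> F1&~F2 -> 0
  row 6 [0110]: F1=0 F2=1 -> F1&~F2 -> 0
  row 7 [0111]: F1=0 F2=1 -> F1&~F2 -> 0
  row 8 [1000]: F1=1 F2=0 -> F1&~F2 -> 1
  row 9 [1001]: F1=1 F2=1 -> F1&~F2 -> 0
  row 10 [1010]: F1=0 F2=0 -> F1&~F2 -> 0
  row 11 [1011]: F1=0 F2=1 -> F1&~F2 -> 0
  row 12 [1100]: F1=0 F2=0 -> F1&~F2 -> 0
  row 13 [1101]: F1=1 F2=1 -> F1&~F2 -> 0
  row 14 [1110]: F1=0 F2=0 -> F1&~F2 -> 0
  row 15 [1111]: F1=0 F2=1 -> F1&~F2 -> 0
Full result column, 4 rows per line (u,v fixed per line; w,z runs 00..11 left to right):
  rows 0-3 [u,v=00]: 0000  = hex 0
  rows 4-7 [u,v=01]: 0000  = hex 0
  rows 8-11 [u,v=10]: 1000  = hex 8
  rows 12-15 [u,v=11]: 0000  = hex 0
Counterexample vector (row 0 .. row 15) = 0000000010000000
Output column grouped in 4s = 0000 0000 1000 0000 = 0x0080
Convert to decimal digit by digit (value = value*16 + digit):
  0 -> 0
  0*16 + 0 = 0
  0*16 + 8 = 8
  8*16 + 0 = 128
Decimal = 128

128


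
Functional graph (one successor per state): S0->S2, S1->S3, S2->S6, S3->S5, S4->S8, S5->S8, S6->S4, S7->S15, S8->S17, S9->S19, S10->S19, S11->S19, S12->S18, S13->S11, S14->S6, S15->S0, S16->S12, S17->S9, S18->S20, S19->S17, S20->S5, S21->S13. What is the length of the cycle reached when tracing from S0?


Trace from S0 until a state repeats:
  S0 -> S2 -> S6 -> S4 -> S8 -> S17 -> S9 -> S19 -> S17
S17 first seen at step 5, revisited at step 8.
Cycle length = 8 - 5 = 3

3


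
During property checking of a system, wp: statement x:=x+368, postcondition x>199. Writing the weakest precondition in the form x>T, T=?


Formula: wp(x:=E, P) = P[E/x] (substitute E for x in postcondition)
Step 1: Postcondition: x>199
Step 2: Substitute x+368 for x: x+368>199
Step 3: Solve for x: x > 199-368 = -169

-169


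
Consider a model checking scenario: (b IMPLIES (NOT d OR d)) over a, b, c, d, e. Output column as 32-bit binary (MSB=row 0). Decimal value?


Formula: (b IMPLIES (NOT d OR d)) over a, b, c, d, e (32 rows)
Evaluate each row (bits = a,b,c,d,e, MSB first):
  row 0 [00000]: (0 IMPLIES (NOT 0 OR 0)) -> 1
  row 1 [00001]: (0 IMPLIES (NOT 0 OR 0)) -> 1
  row 2 [00010]: (0 IMPLIES (NOT 1 OR 1)) -> 1
  row 3 [00011]: (0 IMPLIES (NOT 1 OR 1)) -> 1
  row 4 [00100]: (0 IMPLIES (NOT 0 OR 0)) -> 1
  row 5 [00101]: (0 IMPLIES (NOT 0 OR 0)) -> 1
  row 6 [00110]: (0 IMPLIES (NOT 1 OR 1)) -> 1
  row 7 [00111]: (0 IMPLIES (NOT 1 OR 1)) -> 1
  row 8 [01000]: (1 IMPLIES (NOT 0 OR 0)) -> 1
  row 9 [01001]: (1 IMPLIES (NOT 0 OR 0)) -> 1
  row 10 [01010]: (1 IMPLIES (NOT 1 OR 1)) -> 1
  row 11 [01011]: (1 IMPLIES (NOT 1 OR 1)) -> 1
  row 12 [01100]: (1 IMPLIES (NOT 0 OR 0)) -> 1
  row 13 [01101]: (1 IMPLIES (NOT 0 OR 0)) -> 1
  row 14 [01110]: (1 IMPLIES (NOT 1 OR 1)) -> 1
  row 15 [01111]: (1 IMPLIES (NOT 1 OR 1)) -> 1
  row 16 [10000]: (0 IMPLIES (NOT 0 OR 0)) -> 1
  row 17 [10001]: (0 IMPLIES (NOT 0 OR 0)) -> 1
  row 18 [10010]: (0 IMPLIES (NOT 1 OR 1)) -> 1
  row 19 [10011]: (0 IMPLIES (NOT 1 OR 1)) -> 1
  row 20 [10100]: (0 IMPLIES (NOT 0 OR 0)) -> 1
  row 21 [10101]: (0 IMPLIES (NOT 0 OR 0)) -> 1
  row 22 [10110]: (0 IMPLIES (NOT 1 OR 1)) -> 1
  row 23 [10111]: (0 IMPLIES (NOT 1 OR 1)) -> 1
  row 24 [11000]: (1 IMPLIES (NOT 0 OR 0)) -> 1
  row 25 [11001]: (1 IMPLIES (NOT 0 OR 0)) -> 1
  row 26 [11010]: (1 IMPLIES (NOT 1 OR 1)) -> 1
  row 27 [11011]: (1 IMPLIES (NOT 1 OR 1)) -> 1
  row 28 [11100]: (1 IMPLIES (NOT 0 OR 0)) -> 1
  row 29 [11101]: (1 IMPLIES (NOT 0 OR 0)) -> 1
  row 30 [11110]: (1 IMPLIES (NOT 1 OR 1)) -> 1
  row 31 [11111]: (1 IMPLIES (NOT 1 OR 1)) -> 1
Full result column, 4 rows per line (a,b,c fixed per line; d,e runs 00..11 left to right):
  rows 0-3 [a,b,c=000]: 1111  = hex F
  rows 4-7 [a,b,c=001]: 1111  = hex F
  rows 8-11 [a,b,c=010]: 1111  = hex F
  rows 12-15 [a,b,c=011]: 1111  = hex F
  rows 16-19 [a,b,c=100]: 1111  = hex F
  rows 20-23 [a,b,c=101]: 1111  = hex F
  rows 24-27 [a,b,c=110]: 1111  = hex F
  rows 28-31 [a,b,c=111]: 1111  = hex F
Output column (row 0 .. row 31) = 11111111111111111111111111111111
Output column grouped in 4s = 1111 1111 1111 1111 1111 1111 1111 1111 = 0xFFFFFFFF
Convert to decimal digit by digit (value = value*16 + digit):
  F -> 15
  15*16 + 15 (F) = 255
  255*16 + 15 (F) = 4095
  4095*16 + 15 (F) = 65535
  65535*16 + 15 (F) = 1048575
  1048575*16 + 15 (F) = 16777215
  16777215*16 + 15 (F) = 268435455
  268435455*16 + 15 (F) = 4294967295
Decimal = 4294967295

4294967295


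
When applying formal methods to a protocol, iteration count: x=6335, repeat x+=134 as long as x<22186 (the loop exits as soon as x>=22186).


Step 1: x goes from 6335 toward 22186 by 134; the body runs while x<22186, so iterations = ceil((bound-start)/step)
Step 2: Distance=15851
Step 3: ceil(15851/134)=119

119


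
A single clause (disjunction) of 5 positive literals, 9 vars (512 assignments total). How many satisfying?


Step 1: Total=2^9=512
Step 2: Unsat when all 5 false: 2^4=16
Step 3: Sat=512-16=496

496


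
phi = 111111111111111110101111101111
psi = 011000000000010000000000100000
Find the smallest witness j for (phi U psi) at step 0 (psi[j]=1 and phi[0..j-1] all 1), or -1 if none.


(phi U psi) at 0: need smallest j with psi[j]=1 and phi[i]=1 for all i in [0,j).
Scan from step 0:
  step 0: phi=1, psi=0 -> continue
  step 1: psi=1 and phi held for [0,1) -> witness found
Witness step = 1

1


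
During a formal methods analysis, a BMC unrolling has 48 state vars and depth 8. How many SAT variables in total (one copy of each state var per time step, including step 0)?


BMC unrolls to depth k, creating one copy of each state var for steps 0..k.
Step count = 8 + 1 = 9 (steps 0 through 8)
Vars per step = 48
Total = 48 * 9 = 432

432


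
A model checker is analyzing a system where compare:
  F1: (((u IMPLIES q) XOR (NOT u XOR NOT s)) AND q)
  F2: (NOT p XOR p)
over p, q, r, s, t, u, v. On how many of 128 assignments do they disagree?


F1 = (((u IMPLIES q) XOR (NOT u XOR NOT s)) AND q)
F2 = (NOT p XOR p)
Evaluate both on each of 128 rows (bits = p,q,r,s,t,u,v):
  row 0 [0000000]: F1=0 F2=1 (differ) -> 1
  row 1 [0000001]: F1=0 F2=1 (differ) -> 1
  row 2 [0000010]: F1=0 F2=1 (differ) -> 1
  row 3 [0000011]: F1=0 F2=1 (differ) -> 1
  row 4 [0000100]: F1=0 F2=1 (differ) -> 1
  (every remaining row is evaluated the same way; all 128 results are listed next)
Full result column, 8 rows per line (p,q,r,s fixed per line; t,u,v runs 000..111 left to right):
  rows 0-7 [p,q,r,s=0000]: 11111111  (ones: 8)
  rows 8-15 [p,q,r,s=0001]: 11111111  (ones: 8)
  rows 16-23 [p,q,r,s=0010]: 11111111  (ones: 8)
  rows 24-31 [p,q,r,s=0011]: 11111111  (ones: 8)
  rows 32-39 [p,q,r,s=0100]: 00110011  (ones: 4)
  rows 40-47 [p,q,r,s=0101]: 11001100  (ones: 4)
  rows 48-55 [p,q,r,s=0110]: 00110011  (ones: 4)
  rows 56-63 [p,q,r,s=0111]: 11001100  (ones: 4)
  rows 64-71 [p,q,r,s=1000]: 11111111  (ones: 8)
  rows 72-79 [p,q,r,s=1001]: 11111111  (ones: 8)
  rows 80-87 [p,q,r,s=1010]: 11111111  (ones: 8)
  rows 88-95 [p,q,r,s=1011]: 11111111  (ones: 8)
  rows 96-103 [p,q,r,s=1100]: 00110011  (ones: 4)
  rows 104-111 [p,q,r,s=1101]: 11001100  (ones: 4)
  rows 112-119 [p,q,r,s=1110]: 00110011  (ones: 4)
  rows 120-127 [p,q,r,s=1111]: 11001100  (ones: 4)
Disagreements = 8+8+8+8+4+4+4+4+8+8+8+8+4+4+4+4 = 96

96


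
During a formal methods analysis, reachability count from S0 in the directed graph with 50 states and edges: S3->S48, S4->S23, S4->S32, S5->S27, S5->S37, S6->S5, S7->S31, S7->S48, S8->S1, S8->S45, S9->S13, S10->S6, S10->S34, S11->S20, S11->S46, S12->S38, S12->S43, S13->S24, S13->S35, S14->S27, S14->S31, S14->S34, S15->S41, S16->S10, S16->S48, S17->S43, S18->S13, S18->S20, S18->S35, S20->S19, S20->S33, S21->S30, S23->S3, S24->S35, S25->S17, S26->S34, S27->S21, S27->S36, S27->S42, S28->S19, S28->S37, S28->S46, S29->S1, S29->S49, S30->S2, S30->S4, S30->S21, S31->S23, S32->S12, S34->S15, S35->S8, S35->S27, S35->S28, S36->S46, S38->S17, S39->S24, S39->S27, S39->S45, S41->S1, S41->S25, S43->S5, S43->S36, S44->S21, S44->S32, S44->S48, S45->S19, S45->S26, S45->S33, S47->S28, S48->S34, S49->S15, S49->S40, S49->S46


BFS from S0:
  layer 0: {S0}
Reachable set: {S0}
Count = 1

1


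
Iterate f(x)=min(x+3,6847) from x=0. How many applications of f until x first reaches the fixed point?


Step 1: x=0, cap=6847, increment=3
Step 2: x grows by 3 each step until capped at 6847; fixed point is x=6847
Step 3: iterations = ceil(6847/3) = 2283

2283


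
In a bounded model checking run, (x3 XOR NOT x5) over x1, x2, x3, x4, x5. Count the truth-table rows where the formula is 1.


Formula: (x3 XOR NOT x5) over 5 vars (32 rows)
Evaluate each row (x1, x2, x3, x4, x5 as bits, MSB first):
  row 0 [00000]: (0 XOR NOT 0) -> 1
  row 1 [00001]: (0 XOR NOT 1) -> 0
  row 2 [00010]: (0 XOR NOT 0) -> 1
  row 3 [00011]: (0 XOR NOT 1) -> 0
  row 4 [00100]: (1 XOR NOT 0) -> 0
  row 5 [00101]: (1 XOR NOT 1) -> 1
  row 6 [00110]: (1 XOR NOT 0) -> 0
  row 7 [00111]: (1 XOR NOT 1) -> 1
  row 8 [01000]: (0 XOR NOT 0) -> 1
  row 9 [01001]: (0 XOR NOT 1) -> 0
  row 10 [01010]: (0 XOR NOT 0) -> 1
  row 11 [01011]: (0 XOR NOT 1) -> 0
  row 12 [01100]: (1 XOR NOT 0) -> 0
  row 13 [01101]: (1 XOR NOT 1) -> 1
  row 14 [01110]: (1 XOR NOT 0) -> 0
  row 15 [01111]: (1 XOR NOT 1) -> 1
  row 16 [10000]: (0 XOR NOT 0) -> 1
  row 17 [10001]: (0 XOR NOT 1) -> 0
  row 18 [10010]: (0 XOR NOT 0) -> 1
  row 19 [10011]: (0 XOR NOT 1) -> 0
  row 20 [10100]: (1 XOR NOT 0) -> 0
  row 21 [10101]: (1 XOR NOT 1) -> 1
  row 22 [10110]: (1 XOR NOT 0) -> 0
  row 23 [10111]: (1 XOR NOT 1) -> 1
  row 24 [11000]: (0 XOR NOT 0) -> 1
  row 25 [11001]: (0 XOR NOT 1) -> 0
  row 26 [11010]: (0 XOR NOT 0) -> 1
  row 27 [11011]: (0 XOR NOT 1) -> 0
  row 28 [11100]: (1 XOR NOT 0) -> 0
  row 29 [11101]: (1 XOR NOT 1) -> 1
  row 30 [11110]: (1 XOR NOT 0) -> 0
  row 31 [11111]: (1 XOR NOT 1) -> 1
Full result column, 8 rows per line (x1,x2 fixed per line; x3,x4,x5 runs 000..111 left to right):
  rows 0-7 [x1,x2=00]: 10100101  (ones: 4)
  rows 8-15 [x1,x2=01]: 10100101  (ones: 4)
  rows 16-23 [x1,x2=10]: 10100101  (ones: 4)
  rows 24-31 [x1,x2=11]: 10100101  (ones: 4)
Count of 1-rows = 4+4+4+4 = 16

16


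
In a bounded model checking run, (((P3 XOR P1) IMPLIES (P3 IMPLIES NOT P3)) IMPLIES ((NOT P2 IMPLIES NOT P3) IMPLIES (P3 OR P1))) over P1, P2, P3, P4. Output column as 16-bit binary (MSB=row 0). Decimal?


Formula: (((P3 XOR P1) IMPLIES (P3 IMPLIES NOT P3)) IMPLIES ((NOT P2 IMPLIES NOT P3) IMPLIES (P3 OR P1))) over P1, P2, P3, P4 (16 rows)
Evaluate each row (bits = P1,P2,P3,P4, MSB first):
  row 0 [0000]: (((0 XOR 0) IMPLIES (0 IMPLIES NOT 0)) IMPLIES ((NOT 0 IMPLIES NOT 0) IMPLIES (0 OR 0))) -> 0
  row 1 [0001]: (((0 XOR 0) IMPLIES (0 IMPLIES NOT 0)) IMPLIES ((NOT 0 IMPLIES NOT 0) IMPLIES (0 OR 0))) -> 0
  row 2 [0010]: (((1 XOR 0) IMPLIES (1 IMPLIES NOT 1)) IMPLIES ((NOT 0 IMPLIES NOT 1) IMPLIES (1 OR 0))) -> 1
  row 3 [0011]: (((1 XOR 0) IMPLIES (1 IMPLIES NOT 1)) IMPLIES ((NOT 0 IMPLIES NOT 1) IMPLIES (1 OR 0))) -> 1
  row 4 [0100]: (((0 XOR 0) IMPLIES (0 IMPLIES NOT 0)) IMPLIES ((NOT 1 IMPLIES NOT 0) IMPLIES (0 OR 0))) -> 0
  row 5 [0101]: (((0 XOR 0) IMPLIES (0 IMPLIES NOT 0)) IMPLIES ((NOT 1 IMPLIES NOT 0) IMPLIES (0 OR 0))) -> 0
  row 6 [0110]: (((1 XOR 0) IMPLIES (1 IMPLIES NOT 1)) IMPLIES ((NOT 1 IMPLIES NOT 1) IMPLIES (1 OR 0))) -> 1
  row 7 [0111]: (((1 XOR 0) IMPLIES (1 IMPLIES NOT 1)) IMPLIES ((NOT 1 IMPLIES NOT 1) IMPLIES (1 OR 0))) -> 1
  row 8 [1000]: (((0 XOR 1) IMPLIES (0 IMPLIES NOT 0)) IMPLIES ((NOT 0 IMPLIES NOT 0) IMPLIES (0 OR 1))) -> 1
  row 9 [1001]: (((0 XOR 1) IMPLIES (0 IMPLIES NOT 0)) IMPLIES ((NOT 0 IMPLIES NOT 0) IMPLIES (0 OR 1))) -> 1
  row 10 [1010]: (((1 XOR 1) IMPLIES (1 IMPLIES NOT 1)) IMPLIES ((NOT 0 IMPLIES NOT 1) IMPLIES (1 OR 1))) -> 1
  row 11 [1011]: (((1 XOR 1) IMPLIES (1 IMPLIES NOT 1)) IMPLIES ((NOT 0 IMPLIES NOT 1) IMPLIES (1 OR 1))) -> 1
  row 12 [1100]: (((0 XOR 1) IMPLIES (0 IMPLIES NOT 0)) IMPLIES ((NOT 1 IMPLIES NOT 0) IMPLIES (0 OR 1))) -> 1
  row 13 [1101]: (((0 XOR 1) IMPLIES (0 IMPLIES NOT 0)) IMPLIES ((NOT 1 IMPLIES NOT 0) IMPLIES (0 OR 1))) -> 1
  row 14 [1110]: (((1 XOR 1) IMPLIES (1 IMPLIES NOT 1)) IMPLIES ((NOT 1 IMPLIES NOT 1) IMPLIES (1 OR 1))) -> 1
  row 15 [1111]: (((1 XOR 1) IMPLIES (1 IMPLIES NOT 1)) IMPLIES ((NOT 1 IMPLIES NOT 1) IMPLIES (1 OR 1))) -> 1
Full result column, 4 rows per line (P1,P2 fixed per line; P3,P4 runs 00..11 left to right):
  rows 0-3 [P1,P2=00]: 0011  = hex 3
  rows 4-7 [P1,P2=01]: 0011  = hex 3
  rows 8-11 [P1,P2=10]: 1111  = hex F
  rows 12-15 [P1,P2=11]: 1111  = hex F
Output column (row 0 .. row 15) = 0011001111111111
Output column grouped in 4s = 0011 0011 1111 1111 = 0x33FF
Convert to decimal digit by digit (value = value*16 + digit):
  3 -> 3
  3*16 + 3 = 51
  51*16 + 15 (F) = 831
  831*16 + 15 (F) = 13311
Decimal = 13311

13311


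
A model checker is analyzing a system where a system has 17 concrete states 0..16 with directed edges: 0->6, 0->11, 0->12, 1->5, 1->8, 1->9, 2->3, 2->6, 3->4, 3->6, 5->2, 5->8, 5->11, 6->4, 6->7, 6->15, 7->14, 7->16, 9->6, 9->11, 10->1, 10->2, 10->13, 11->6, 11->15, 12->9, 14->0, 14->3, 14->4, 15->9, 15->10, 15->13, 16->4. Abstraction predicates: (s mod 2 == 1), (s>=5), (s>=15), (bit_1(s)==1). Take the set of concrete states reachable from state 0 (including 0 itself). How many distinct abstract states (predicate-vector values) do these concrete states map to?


BFS from 0:
Concrete reachable: {0, 1, 2, 3, 4, 5, 6, 7, 8, 9, 10, 11, 12, 13, 14, 15, 16}
Abstract via predicates (s mod 2 == 1), (s>=5), (s>=15), (bit_1(s)==1):
  (0,0,0,0) <- {0, 4}
  (0,0,0,1) <- {2}
  (0,1,0,0) <- {8, 12}
  (0,1,0,1) <- {6, 10, 14}
  (0,1,1,0) <- {16}
  (1,0,0,0) <- {1}
  (1,0,0,1) <- {3}
  (1,1,0,0) <- {5, 9, 13}
  (1,1,0,1) <- {7, 11}
  (1,1,1,1) <- {15}
Distinct abstract states = 10

10


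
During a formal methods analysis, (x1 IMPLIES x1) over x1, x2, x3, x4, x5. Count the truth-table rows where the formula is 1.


Formula: (x1 IMPLIES x1) over 5 vars (32 rows)
Evaluate each row (x1, x2, x3, x4, x5 as bits, MSB first):
  row 0 [00000]: (0 IMPLIES 0) -> 1
  row 1 [00001]: (0 IMPLIES 0) -> 1
  row 2 [00010]: (0 IMPLIES 0) -> 1
  row 3 [00011]: (0 IMPLIES 0) -> 1
  row 4 [00100]: (0 IMPLIES 0) -> 1
  row 5 [00101]: (0 IMPLIES 0) -> 1
  row 6 [00110]: (0 IMPLIES 0) -> 1
  row 7 [00111]: (0 IMPLIES 0) -> 1
  row 8 [01000]: (0 IMPLIES 0) -> 1
  row 9 [01001]: (0 IMPLIES 0) -> 1
  row 10 [01010]: (0 IMPLIES 0) -> 1
  row 11 [01011]: (0 IMPLIES 0) -> 1
  row 12 [01100]: (0 IMPLIES 0) -> 1
  row 13 [01101]: (0 IMPLIES 0) -> 1
  row 14 [01110]: (0 IMPLIES 0) -> 1
  row 15 [01111]: (0 IMPLIES 0) -> 1
  row 16 [10000]: (1 IMPLIES 1) -> 1
  row 17 [10001]: (1 IMPLIES 1) -> 1
  row 18 [10010]: (1 IMPLIES 1) -> 1
  row 19 [10011]: (1 IMPLIES 1) -> 1
  row 20 [10100]: (1 IMPLIES 1) -> 1
  row 21 [10101]: (1 IMPLIES 1) -> 1
  row 22 [10110]: (1 IMPLIES 1) -> 1
  row 23 [10111]: (1 IMPLIES 1) -> 1
  row 24 [11000]: (1 IMPLIES 1) -> 1
  row 25 [11001]: (1 IMPLIES 1) -> 1
  row 26 [11010]: (1 IMPLIES 1) -> 1
  row 27 [11011]: (1 IMPLIES 1) -> 1
  row 28 [11100]: (1 IMPLIES 1) -> 1
  row 29 [11101]: (1 IMPLIES 1) -> 1
  row 30 [11110]: (1 IMPLIES 1) -> 1
  row 31 [11111]: (1 IMPLIES 1) -> 1
Full result column, 8 rows per line (x1,x2 fixed per line; x3,x4,x5 runs 000..111 left to right):
  rows 0-7 [x1,x2=00]: 11111111  (ones: 8)
  rows 8-15 [x1,x2=01]: 11111111  (ones: 8)
  rows 16-23 [x1,x2=10]: 11111111  (ones: 8)
  rows 24-31 [x1,x2=11]: 11111111  (ones: 8)
Count of 1-rows = 8+8+8+8 = 32

32


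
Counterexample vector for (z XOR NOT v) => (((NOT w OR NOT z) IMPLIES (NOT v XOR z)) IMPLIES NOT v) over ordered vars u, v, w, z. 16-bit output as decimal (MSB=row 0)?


F1 = (z XOR NOT v)
F2 = (((NOT w OR NOT z) IMPLIES (NOT v XOR z)) IMPLIES NOT v)
Counterexample to F1=>F2 is where F1=1 and F2=0.
Evaluate each row (bits = u,v,w,z, MSB first):
  row 0 [0000]: F1=1 F2=1 -> F1&~F2 -> 0
  row 1 [0001]: F1=0 F2=1 -> F1&~F2 -> 0
  row 2 [0010]: F1=1 F2=1 -> F1&~F2 -> 0
  row 3 [0011]: F1=0 F2=1 -> F1&~F2 -> 0
  row 4 [0100]: F1=0 F2=1 -> F1&~F2 -> 0
  row 5 [0101]: F1=1 F2=0 -> F1&~F2 -> 1
  row 6 [0110]: F1=0 F2=1 -> F1&~F2 -> 0
  row 7 [0111]: F1=1 F2=0 -> F1&~F2 -> 1
  row 8 [1000]: F1=1 F2=1 -> F1&~F2 -> 0
  row 9 [1001]: F1=0 F2=1 -> F1&~F2 -> 0
  row 10 [1010]: F1=1 F2=1 -> F1&~F2 -> 0
  row 11 [1011]: F1=0 F2=1 -> F1&~F2 -> 0
  row 12 [1100]: F1=0 F2=1 -> F1&~F2 -> 0
  row 13 [1101]: F1=1 F2=0 -> F1&~F2 -> 1
  row 14 [1110]: F1=0 F2=1 -> F1&~F2 -> 0
  row 15 [1111]: F1=1 F2=0 -> F1&~F2 -> 1
Full result column, 4 rows per line (u,v fixed per line; w,z runs 00..11 left to right):
  rows 0-3 [u,v=00]: 0000  = hex 0
  rows 4-7 [u,v=01]: 0101  = hex 5
  rows 8-11 [u,v=10]: 0000  = hex 0
  rows 12-15 [u,v=11]: 0101  = hex 5
Counterexample vector (row 0 .. row 15) = 0000010100000101
Output column grouped in 4s = 0000 0101 0000 0101 = 0x0505
Convert to decimal digit by digit (value = value*16 + digit):
  0 -> 0
  0*16 + 5 = 5
  5*16 + 0 = 80
  80*16 + 5 = 1285
Decimal = 1285

1285


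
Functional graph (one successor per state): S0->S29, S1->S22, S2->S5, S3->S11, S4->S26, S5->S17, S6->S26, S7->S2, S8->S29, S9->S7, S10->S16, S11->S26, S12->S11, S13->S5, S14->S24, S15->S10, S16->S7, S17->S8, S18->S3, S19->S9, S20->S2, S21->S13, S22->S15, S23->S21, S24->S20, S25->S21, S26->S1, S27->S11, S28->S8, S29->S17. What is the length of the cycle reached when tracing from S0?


Trace from S0 until a state repeats:
  S0 -> S29 -> S17 -> S8 -> S29
S29 first seen at step 1, revisited at step 4.
Cycle length = 4 - 1 = 3

3


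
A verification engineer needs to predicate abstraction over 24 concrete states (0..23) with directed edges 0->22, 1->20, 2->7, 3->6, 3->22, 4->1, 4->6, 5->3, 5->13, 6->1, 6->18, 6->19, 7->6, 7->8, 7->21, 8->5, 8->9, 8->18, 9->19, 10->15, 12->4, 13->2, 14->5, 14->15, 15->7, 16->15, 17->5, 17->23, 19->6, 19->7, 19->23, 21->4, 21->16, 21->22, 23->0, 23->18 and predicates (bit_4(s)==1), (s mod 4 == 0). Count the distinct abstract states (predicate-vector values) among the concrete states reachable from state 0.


BFS from 0:
Concrete reachable: {0, 22}
Abstract via predicates (bit_4(s)==1), (s mod 4 == 0):
  (0,1) <- {0}
  (1,0) <- {22}
Distinct abstract states = 2

2


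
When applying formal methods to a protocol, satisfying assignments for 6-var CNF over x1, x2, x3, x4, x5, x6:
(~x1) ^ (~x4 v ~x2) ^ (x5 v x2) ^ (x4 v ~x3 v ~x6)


CNF with 4 clauses over 6 vars (64 assignments).
An assignment satisfies CNF iff every clause has >=1 true literal.
Check each row (bits = x1,x2,x3,x4,x5,x6; clause T/F shown):
  row 0 [000000]: clauses=TTFT -> 0
  row 1 [000001]: clauses=TTFT -> 0
  row 2 [000010]: clauses=TTTT -> 1
  row 3 [000011]: clauses=TTTT -> 1
  row 4 [000100]: clauses=TTFT -> 0
  (every remaining row is evaluated the same way; all 64 results are listed next)
Full result column, 8 rows per line (x1,x2,x3 fixed per line; x4,x5,x6 runs 000..111 left to right):
  rows 0-7 [x1,x2,x3=000]: 00110011  (ones: 4)
  rows 8-15 [x1,x2,x3=001]: 00100011  (ones: 3)
  rows 16-23 [x1,x2,x3=010]: 11110000  (ones: 4)
  rows 24-31 [x1,x2,x3=011]: 10100000  (ones: 2)
  rows 32-39 [x1,x2,x3=100]: 00000000  (ones: 0)
  rows 40-47 [x1,x2,x3=101]: 00000000  (ones: 0)
  rows 48-55 [x1,x2,x3=110]: 00000000  (ones: 0)
  rows 56-63 [x1,x2,x3=111]: 00000000  (ones: 0)
Satisfying assignments = 4+3+4+2+0+0+0+0 = 13

13


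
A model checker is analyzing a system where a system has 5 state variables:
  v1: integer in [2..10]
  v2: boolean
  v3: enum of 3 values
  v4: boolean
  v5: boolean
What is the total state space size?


State space = product of domain sizes of all variables.
Domain sizes:
  v1 (integer in [2..10]): 9
  v2 (boolean): 2
  v3 (enum of 3 values): 3
  v4 (boolean): 2
  v5 (boolean): 2
Product = 9 * 2 * 3 * 2 * 2 = 216

216


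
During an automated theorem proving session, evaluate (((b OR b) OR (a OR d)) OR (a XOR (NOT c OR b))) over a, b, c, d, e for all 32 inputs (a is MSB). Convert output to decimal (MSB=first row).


Formula: (((b OR b) OR (a OR d)) OR (a XOR (NOT c OR b))) over a, b, c, d, e (32 rows)
Evaluate each row (bits = a,b,c,d,e, MSB first):
  row 0 [00000]: (((0 OR 0) OR (0 OR 0)) OR (0 XOR (NOT 0 OR 0))) -> 1
  row 1 [00001]: (((0 OR 0) OR (0 OR 0)) OR (0 XOR (NOT 0 OR 0))) -> 1
  row 2 [00010]: (((0 OR 0) OR (0 OR 1)) OR (0 XOR (NOT 0 OR 0))) -> 1
  row 3 [00011]: (((0 OR 0) OR (0 OR 1)) OR (0 XOR (NOT 0 OR 0))) -> 1
  row 4 [00100]: (((0 OR 0) OR (0 OR 0)) OR (0 XOR (NOT 1 OR 0))) -> 0
  row 5 [00101]: (((0 OR 0) OR (0 OR 0)) OR (0 XOR (NOT 1 OR 0))) -> 0
  row 6 [00110]: (((0 OR 0) OR (0 OR 1)) OR (0 XOR (NOT 1 OR 0))) -> 1
  row 7 [00111]: (((0 OR 0) OR (0 OR 1)) OR (0 XOR (NOT 1 OR 0))) -> 1
  row 8 [01000]: (((1 OR 1) OR (0 OR 0)) OR (0 XOR (NOT 0 OR 1))) -> 1
  row 9 [01001]: (((1 OR 1) OR (0 OR 0)) OR (0 XOR (NOT 0 OR 1))) -> 1
  row 10 [01010]: (((1 OR 1) OR (0 OR 1)) OR (0 XOR (NOT 0 OR 1))) -> 1
  row 11 [01011]: (((1 OR 1) OR (0 OR 1)) OR (0 XOR (NOT 0 OR 1))) -> 1
  row 12 [01100]: (((1 OR 1) OR (0 OR 0)) OR (0 XOR (NOT 1 OR 1))) -> 1
  row 13 [01101]: (((1 OR 1) OR (0 OR 0)) OR (0 XOR (NOT 1 OR 1))) -> 1
  row 14 [01110]: (((1 OR 1) OR (0 OR 1)) OR (0 XOR (NOT 1 OR 1))) -> 1
  row 15 [01111]: (((1 OR 1) OR (0 OR 1)) OR (0 XOR (NOT 1 OR 1))) -> 1
  row 16 [10000]: (((0 OR 0) OR (1 OR 0)) OR (1 XOR (NOT 0 OR 0))) -> 1
  row 17 [10001]: (((0 OR 0) OR (1 OR 0)) OR (1 XOR (NOT 0 OR 0))) -> 1
  row 18 [10010]: (((0 OR 0) OR (1 OR 1)) OR (1 XOR (NOT 0 OR 0))) -> 1
  row 19 [10011]: (((0 OR 0) OR (1 OR 1)) OR (1 XOR (NOT 0 OR 0))) -> 1
  row 20 [10100]: (((0 OR 0) OR (1 OR 0)) OR (1 XOR (NOT 1 OR 0))) -> 1
  row 21 [10101]: (((0 OR 0) OR (1 OR 0)) OR (1 XOR (NOT 1 OR 0))) -> 1
  row 22 [10110]: (((0 OR 0) OR (1 OR 1)) OR (1 XOR (NOT 1 OR 0))) -> 1
  row 23 [10111]: (((0 OR 0) OR (1 OR 1)) OR (1 XOR (NOT 1 OR 0))) -> 1
  row 24 [11000]: (((1 OR 1) OR (1 OR 0)) OR (1 XOR (NOT 0 OR 1))) -> 1
  row 25 [11001]: (((1 OR 1) OR (1 OR 0)) OR (1 XOR (NOT 0 OR 1))) -> 1
  row 26 [11010]: (((1 OR 1) OR (1 OR 1)) OR (1 XOR (NOT 0 OR 1))) -> 1
  row 27 [11011]: (((1 OR 1) OR (1 OR 1)) OR (1 XOR (NOT 0 OR 1))) -> 1
  row 28 [11100]: (((1 OR 1) OR (1 OR 0)) OR (1 XOR (NOT 1 OR 1))) -> 1
  row 29 [11101]: (((1 OR 1) OR (1 OR 0)) OR (1 XOR (NOT 1 OR 1))) -> 1
  row 30 [11110]: (((1 OR 1) OR (1 OR 1)) OR (1 XOR (NOT 1 OR 1))) -> 1
  row 31 [11111]: (((1 OR 1) OR (1 OR 1)) OR (1 XOR (NOT 1 OR 1))) -> 1
Full result column, 4 rows per line (a,b,c fixed per line; d,e runs 00..11 left to right):
  rows 0-3 [a,b,c=000]: 1111  = hex F
  rows 4-7 [a,b,c=001]: 0011  = hex 3
  rows 8-11 [a,b,c=010]: 1111  = hex F
  rows 12-15 [a,b,c=011]: 1111  = hex F
  rows 16-19 [a,b,c=100]: 1111  = hex F
  rows 20-23 [a,b,c=101]: 1111  = hex F
  rows 24-27 [a,b,c=110]: 1111  = hex F
  rows 28-31 [a,b,c=111]: 1111  = hex F
Output column (row 0 .. row 31) = 11110011111111111111111111111111
Output column grouped in 4s = 1111 0011 1111 1111 1111 1111 1111 1111 = 0xF3FFFFFF
Convert to decimal digit by digit (value = value*16 + digit):
  F -> 15
  15*16 + 3 = 243
  243*16 + 15 (F) = 3903
  3903*16 + 15 (F) = 62463
  62463*16 + 15 (F) = 999423
  999423*16 + 15 (F) = 15990783
  15990783*16 + 15 (F) = 255852543
  255852543*16 + 15 (F) = 4093640703
Decimal = 4093640703

4093640703


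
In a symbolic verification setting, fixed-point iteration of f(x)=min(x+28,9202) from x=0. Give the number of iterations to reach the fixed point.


Step 1: x=0, cap=9202, increment=28
Step 2: x grows by 28 each step until capped at 9202; fixed point is x=9202
Step 3: iterations = ceil(9202/28) = 329

329


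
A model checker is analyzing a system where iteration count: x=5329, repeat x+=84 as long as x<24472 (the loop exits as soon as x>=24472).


Step 1: x goes from 5329 toward 24472 by 84; the body runs while x<24472, so iterations = ceil((bound-start)/step)
Step 2: Distance=19143
Step 3: ceil(19143/84)=228

228


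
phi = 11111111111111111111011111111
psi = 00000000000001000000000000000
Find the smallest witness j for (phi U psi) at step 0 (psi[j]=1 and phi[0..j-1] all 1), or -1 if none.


(phi U psi) at 0: need smallest j with psi[j]=1 and phi[i]=1 for all i in [0,j).
Scan from step 0:
  step 0: phi=1, psi=0 -> continue
  step 1: phi=1, psi=0 -> continue
  step 2: phi=1, psi=0 -> continue
  step 3: phi=1, psi=0 -> continue
  step 13: psi=1 and phi held for [0,13) -> witness found
Witness step = 13

13


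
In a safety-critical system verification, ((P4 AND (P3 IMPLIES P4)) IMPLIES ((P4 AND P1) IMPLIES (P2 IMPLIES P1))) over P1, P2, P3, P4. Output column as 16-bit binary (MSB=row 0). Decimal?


Formula: ((P4 AND (P3 IMPLIES P4)) IMPLIES ((P4 AND P1) IMPLIES (P2 IMPLIES P1))) over P1, P2, P3, P4 (16 rows)
Evaluate each row (bits = P1,P2,P3,P4, MSB first):
  row 0 [0000]: ((0 AND (0 IMPLIES 0)) IMPLIES ((0 AND 0) IMPLIES (0 IMPLIES 0))) -> 1
  row 1 [0001]: ((1 AND (0 IMPLIES 1)) IMPLIES ((1 AND 0) IMPLIES (0 IMPLIES 0))) -> 1
  row 2 [0010]: ((0 AND (1 IMPLIES 0)) IMPLIES ((0 AND 0) IMPLIES (0 IMPLIES 0))) -> 1
  row 3 [0011]: ((1 AND (1 IMPLIES 1)) IMPLIES ((1 AND 0) IMPLIES (0 IMPLIES 0))) -> 1
  row 4 [0100]: ((0 AND (0 IMPLIES 0)) IMPLIES ((0 AND 0) IMPLIES (1 IMPLIES 0))) -> 1
  row 5 [0101]: ((1 AND (0 IMPLIES 1)) IMPLIES ((1 AND 0) IMPLIES (1 IMPLIES 0))) -> 1
  row 6 [0110]: ((0 AND (1 IMPLIES 0)) IMPLIES ((0 AND 0) IMPLIES (1 IMPLIES 0))) -> 1
  row 7 [0111]: ((1 AND (1 IMPLIES 1)) IMPLIES ((1 AND 0) IMPLIES (1 IMPLIES 0))) -> 1
  row 8 [1000]: ((0 AND (0 IMPLIES 0)) IMPLIES ((0 AND 1) IMPLIES (0 IMPLIES 1))) -> 1
  row 9 [1001]: ((1 AND (0 IMPLIES 1)) IMPLIES ((1 AND 1) IMPLIES (0 IMPLIES 1))) -> 1
  row 10 [1010]: ((0 AND (1 IMPLIES 0)) IMPLIES ((0 AND 1) IMPLIES (0 IMPLIES 1))) -> 1
  row 11 [1011]: ((1 AND (1 IMPLIES 1)) IMPLIES ((1 AND 1) IMPLIES (0 IMPLIES 1))) -> 1
  row 12 [1100]: ((0 AND (0 IMPLIES 0)) IMPLIES ((0 AND 1) IMPLIES (1 IMPLIES 1))) -> 1
  row 13 [1101]: ((1 AND (0 IMPLIES 1)) IMPLIES ((1 AND 1) IMPLIES (1 IMPLIES 1))) -> 1
  row 14 [1110]: ((0 AND (1 IMPLIES 0)) IMPLIES ((0 AND 1) IMPLIES (1 IMPLIES 1))) -> 1
  row 15 [1111]: ((1 AND (1 IMPLIES 1)) IMPLIES ((1 AND 1) IMPLIES (1 IMPLIES 1))) -> 1
Full result column, 4 rows per line (P1,P2 fixed per line; P3,P4 runs 00..11 left to right):
  rows 0-3 [P1,P2=00]: 1111  = hex F
  rows 4-7 [P1,P2=01]: 1111  = hex F
  rows 8-11 [P1,P2=10]: 1111  = hex F
  rows 12-15 [P1,P2=11]: 1111  = hex F
Output column (row 0 .. row 15) = 1111111111111111
Output column grouped in 4s = 1111 1111 1111 1111 = 0xFFFF
Convert to decimal digit by digit (value = value*16 + digit):
  F -> 15
  15*16 + 15 (F) = 255
  255*16 + 15 (F) = 4095
  4095*16 + 15 (F) = 65535
Decimal = 65535

65535
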